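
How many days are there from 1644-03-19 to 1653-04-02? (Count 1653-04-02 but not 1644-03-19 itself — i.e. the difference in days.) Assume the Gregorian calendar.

Mar 19, 1644 → Mar 19, 1645: 365 days.
Mar 19, 1645 → Mar 19, 1646: 365 days.
Mar 19, 1646 → Mar 19, 1647: 365 days.
Mar 19, 1647 → Mar 19, 1648: 366 days (Feb 29, 1648 is in that span).
Mar 19, 1648 → Mar 19, 1649: 365 days.
Mar 19, 1649 → Mar 19, 1650: 365 days.
Mar 19, 1650 → Mar 19, 1651: 365 days.
Mar 19, 1651 → Mar 19, 1652: 366 days (Feb 29, 1652 is in that span).
Mar 19, 1652 → Apr 19, 1652: 31 days (March has 31).
Apr 19, 1652 → May 19, 1652: 30 days (April has 30).
May 19, 1652 → Jun 19, 1652: 31 days (May has 31).
Jun 19, 1652 → Jul 19, 1652: 30 days (June has 30).
Jul 19, 1652 → Aug 19, 1652: 31 days (July has 31).
Aug 19, 1652 → Sep 19, 1652: 31 days (August has 31).
Sep 19, 1652 → Oct 19, 1652: 30 days (September has 30).
Oct 19, 1652 → Nov 19, 1652: 31 days (October has 31).
Nov 19, 1652 → Dec 19, 1652: 30 days (November has 30).
Dec 19, 1652 → Jan 19, 1653: 31 days (December has 31).
Jan 19, 1653 → Feb 19, 1653: 31 days (January has 31).
Feb 19, 1653 → Mar 19, 1653: 28 days (February has 28).
Mar 19, 1653 → Apr 2, 1653: 14 days.
Total: 3301 days.

3301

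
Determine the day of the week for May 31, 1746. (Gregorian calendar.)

Doomsday rule: the anchor day for the 1700s is Sunday. For year 46: 46÷12 = 3 r 10, and 10÷4 = 2, so 3+10+2 = 15.
Sunday + 15 ≡ Monday — that's 1746's doomsday.
In May the doomsday date is May 9.
May 31 is 22 days after May 9; 22 mod 7 = 1, so Monday + 1 = Tuesday.

Tuesday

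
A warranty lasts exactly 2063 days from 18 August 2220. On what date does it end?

April 12, 2226

+365 (one year) → Aug 18, 2221 (1698 left).
+365 (one year) → Aug 18, 2222 (1333 left).
+365 (one year) → Aug 18, 2223 (968 left).
+366 (one year; includes Feb 29, 2224) → Aug 18, 2224 (602 left).
+365 (one year) → Aug 18, 2225 (237 left).
Aug has 31 days: +14 → Sep 1, 2225 (223 left).
Sep has 30 days: +30 → Oct 1, 2225 (193 left).
Oct has 31 days: +31 → Nov 1, 2225 (162 left).
Nov has 30 days: +30 → Dec 1, 2225 (132 left).
Dec has 31 days: +31 → Jan 1, 2226 (101 left).
Jan has 31 days: +31 → Feb 1, 2226 (70 left).
Feb has 28 days: +28 → Mar 1, 2226 (42 left).
Mar has 31 days: +31 → Apr 1, 2226 (11 left).
+11 → Apr 12, 2226.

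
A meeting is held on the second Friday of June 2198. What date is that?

June 8, 2198

June 1, 2198 is a Friday.
The first Friday is therefore June 1 (same day).
The second Friday is 1 + 1×7 = June 8.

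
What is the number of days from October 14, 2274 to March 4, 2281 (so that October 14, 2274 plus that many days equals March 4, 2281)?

Oct 14, 2274 → Oct 14, 2275: 365 days.
Oct 14, 2275 → Oct 14, 2276: 366 days (Feb 29, 2276 is in that span).
Oct 14, 2276 → Oct 14, 2277: 365 days.
Oct 14, 2277 → Oct 14, 2278: 365 days.
Oct 14, 2278 → Oct 14, 2279: 365 days.
Oct 14, 2279 → Oct 14, 2280: 366 days (Feb 29, 2280 is in that span).
Oct 14, 2280 → Nov 14, 2280: 31 days (October has 31).
Nov 14, 2280 → Dec 14, 2280: 30 days (November has 30).
Dec 14, 2280 → Jan 14, 2281: 31 days (December has 31).
Jan 14, 2281 → Feb 14, 2281: 31 days (January has 31).
Feb 14, 2281 → Mar 4, 2281: 18 days.
Total: 2333 days.

2333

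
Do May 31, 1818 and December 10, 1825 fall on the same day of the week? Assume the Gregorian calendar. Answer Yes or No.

From May 31, 1818 to Dec 10, 1825 is 2750 days.
2750 mod 7 = 6, so they are different weekdays.
(May 31, 1818 is a Sunday; Dec 10, 1825 is a Saturday.)

No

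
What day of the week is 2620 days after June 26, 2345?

Thursday

First find the weekday of Jun 26, 2345. Doomsday rule: the anchor day for the 2300s is Wednesday. For year 45: 45÷12 = 3 r 9, and 9÷4 = 2, so 3+9+2 = 14.
Wednesday + 14 ≡ Wednesday — that's 2345's doomsday.
In June the doomsday date is Jun 6.
Jun 26 is 20 days after Jun 6; 20 mod 7 = 6, so Wednesday + 6 = Tuesday.
2620 mod 7 = 2, so 2620 days after a Tuesday is Tuesday + 2 = Thursday.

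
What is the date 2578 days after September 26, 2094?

+365 (one year) → Sep 26, 2095 (2213 left).
+366 (one year; includes Feb 29, 2096) → Sep 26, 2096 (1847 left).
+365 (one year) → Sep 26, 2097 (1482 left).
+365 (one year) → Sep 26, 2098 (1117 left).
+365 (one year) → Sep 26, 2099 (752 left).
+365 (one year) → Sep 26, 2100 (387 left).
Sep has 30 days: +5 → Oct 1, 2100 (382 left).
Oct has 31 days: +31 → Nov 1, 2100 (351 left).
Nov has 30 days: +30 → Dec 1, 2100 (321 left).
Dec has 31 days: +31 → Jan 1, 2101 (290 left).
Jan has 31 days: +31 → Feb 1, 2101 (259 left).
Feb has 28 days: +28 → Mar 1, 2101 (231 left).
Mar has 31 days: +31 → Apr 1, 2101 (200 left).
Apr has 30 days: +30 → May 1, 2101 (170 left).
May has 31 days: +31 → Jun 1, 2101 (139 left).
Jun has 30 days: +30 → Jul 1, 2101 (109 left).
Jul has 31 days: +31 → Aug 1, 2101 (78 left).
Aug has 31 days: +31 → Sep 1, 2101 (47 left).
Sep has 30 days: +30 → Oct 1, 2101 (17 left).
+17 → Oct 18, 2101.

October 18, 2101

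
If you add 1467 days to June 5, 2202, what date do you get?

+365 (one year) → Jun 5, 2203 (1102 left).
+366 (one year; includes Feb 29, 2204) → Jun 5, 2204 (736 left).
+365 (one year) → Jun 5, 2205 (371 left).
Jun has 30 days: +26 → Jul 1, 2205 (345 left).
Jul has 31 days: +31 → Aug 1, 2205 (314 left).
Aug has 31 days: +31 → Sep 1, 2205 (283 left).
Sep has 30 days: +30 → Oct 1, 2205 (253 left).
Oct has 31 days: +31 → Nov 1, 2205 (222 left).
Nov has 30 days: +30 → Dec 1, 2205 (192 left).
Dec has 31 days: +31 → Jan 1, 2206 (161 left).
Jan has 31 days: +31 → Feb 1, 2206 (130 left).
Feb has 28 days: +28 → Mar 1, 2206 (102 left).
Mar has 31 days: +31 → Apr 1, 2206 (71 left).
Apr has 30 days: +30 → May 1, 2206 (41 left).
May has 31 days: +31 → Jun 1, 2206 (10 left).
+10 → Jun 11, 2206.

June 11, 2206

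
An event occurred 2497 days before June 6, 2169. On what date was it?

−365 (one year) → Jun 6, 2168 (2132 left).
−366 (one year; includes Feb 29, 2168) → Jun 6, 2167 (1766 left).
−365 (one year) → Jun 6, 2166 (1401 left).
−365 (one year) → Jun 6, 2165 (1036 left).
−365 (one year) → Jun 6, 2164 (671 left).
−366 (one year; includes Feb 29, 2164) → Jun 6, 2163 (305 left).
−6 → May 31, 2163 (end of May, 31 days; 299 left).
−31 → Apr 30, 2163 (end of Apr, 30 days; 268 left).
−30 → Mar 31, 2163 (end of Mar, 31 days; 238 left).
−31 → Feb 28, 2163 (end of Feb, 28 days; 207 left).
−28 → Jan 31, 2163 (end of Jan, 31 days; 179 left).
−31 → Dec 31, 2162 (end of Dec, 31 days; 148 left).
−31 → Nov 30, 2162 (end of Nov, 30 days; 117 left).
−30 → Oct 31, 2162 (end of Oct, 31 days; 87 left).
−31 → Sep 30, 2162 (end of Sep, 30 days; 56 left).
−30 → Aug 31, 2162 (end of Aug, 31 days; 26 left).
−26 → Aug 5, 2162.

August 5, 2162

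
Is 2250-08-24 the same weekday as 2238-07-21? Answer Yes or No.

From Jul 21, 2238 to Aug 24, 2250 is 4417 days.
4417 mod 7 = 0, so they are the same weekday.
(Jul 21, 2238 is a Saturday; Aug 24, 2250 is a Saturday.)

Yes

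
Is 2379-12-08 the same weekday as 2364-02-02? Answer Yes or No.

No

From Feb 2, 2364 to Dec 8, 2379 is 5788 days.
5788 mod 7 = 6, so they are different weekdays.
(Feb 2, 2364 is a Sunday; Dec 8, 2379 is a Saturday.)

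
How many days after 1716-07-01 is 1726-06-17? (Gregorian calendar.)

Jul 1, 1716 → Jul 1, 1717: 365 days.
Jul 1, 1717 → Jul 1, 1718: 365 days.
Jul 1, 1718 → Jul 1, 1719: 365 days.
Jul 1, 1719 → Jul 1, 1720: 366 days (Feb 29, 1720 is in that span).
Jul 1, 1720 → Jul 1, 1721: 365 days.
Jul 1, 1721 → Jul 1, 1722: 365 days.
Jul 1, 1722 → Jul 1, 1723: 365 days.
Jul 1, 1723 → Jul 1, 1724: 366 days (Feb 29, 1724 is in that span).
Jul 1, 1724 → Jul 1, 1725: 365 days.
Jul 1, 1725 → Aug 1, 1725: 31 days (July has 31).
Aug 1, 1725 → Sep 1, 1725: 31 days (August has 31).
Sep 1, 1725 → Oct 1, 1725: 30 days (September has 30).
Oct 1, 1725 → Nov 1, 1725: 31 days (October has 31).
Nov 1, 1725 → Dec 1, 1725: 30 days (November has 30).
Dec 1, 1725 → Jan 1, 1726: 31 days (December has 31).
Jan 1, 1726 → Feb 1, 1726: 31 days (January has 31).
Feb 1, 1726 → Mar 1, 1726: 28 days (February has 28).
Mar 1, 1726 → Apr 1, 1726: 31 days (March has 31).
Apr 1, 1726 → May 1, 1726: 30 days (April has 30).
May 1, 1726 → Jun 1, 1726: 31 days (May has 31).
Jun 1, 1726 → Jun 17, 1726: 16 days.
Total: 3638 days.

3638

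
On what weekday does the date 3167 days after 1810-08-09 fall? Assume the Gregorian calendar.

Aug 9, 1810 is a Thursday.
3167 mod 7 = 3, so 3167 days after a Thursday is Thursday + 3 = Sunday.

Sunday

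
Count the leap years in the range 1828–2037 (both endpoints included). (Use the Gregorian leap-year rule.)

Multiples of 4 in [1828,2037]: 53.
Of those, multiples of 100: 2 (not leap unless ÷400).
Multiples of 400: 1.
Leap years = 53 − 2 + 1 = 52.

52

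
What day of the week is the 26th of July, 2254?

Doomsday rule: the anchor day for the 2200s is Friday. For year 54: 54÷12 = 4 r 6, and 6÷4 = 1, so 4+6+1 = 11.
Friday + 11 ≡ Tuesday — that's 2254's doomsday.
In July the doomsday date is Jul 11.
Jul 26 is 15 days after Jul 11; 15 mod 7 = 1, so Tuesday + 1 = Wednesday.

Wednesday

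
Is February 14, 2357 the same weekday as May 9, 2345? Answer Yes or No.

No

From May 9, 2345 to Feb 14, 2357 is 4299 days.
4299 mod 7 = 1, so they are different weekdays.
(May 9, 2345 is a Wednesday; Feb 14, 2357 is a Thursday.)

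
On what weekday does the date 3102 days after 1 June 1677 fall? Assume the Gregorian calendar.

Jun 1, 1677 is a Tuesday.
3102 mod 7 = 1, so 3102 days after a Tuesday is Tuesday + 1 = Wednesday.

Wednesday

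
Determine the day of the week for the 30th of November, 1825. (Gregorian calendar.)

Doomsday rule: the anchor day for the 1800s is Friday. For year 25: 25÷12 = 2 r 1, and 1÷4 = 0, so 2+1+0 = 3.
Friday + 3 ≡ Monday — that's 1825's doomsday.
In November the doomsday date is Nov 7.
Nov 30 is 23 days after Nov 7; 23 mod 7 = 2, so Monday + 2 = Wednesday.

Wednesday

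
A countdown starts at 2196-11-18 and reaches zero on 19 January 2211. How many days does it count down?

Nov 18, 2196 → Nov 18, 2197: 365 days.
Nov 18, 2197 → Nov 18, 2198: 365 days.
Nov 18, 2198 → Nov 18, 2199: 365 days.
Nov 18, 2199 → Nov 18, 2200: 365 days.
Nov 18, 2200 → Nov 18, 2201: 365 days.
Nov 18, 2201 → Nov 18, 2202: 365 days.
Nov 18, 2202 → Nov 18, 2203: 365 days.
Nov 18, 2203 → Nov 18, 2204: 366 days (Feb 29, 2204 is in that span).
Nov 18, 2204 → Nov 18, 2205: 365 days.
Nov 18, 2205 → Nov 18, 2206: 365 days.
Nov 18, 2206 → Nov 18, 2207: 365 days.
Nov 18, 2207 → Nov 18, 2208: 366 days (Feb 29, 2208 is in that span).
Nov 18, 2208 → Nov 18, 2209: 365 days.
Nov 18, 2209 → Nov 18, 2210: 365 days.
Nov 18, 2210 → Dec 18, 2210: 30 days (November has 30).
Dec 18, 2210 → Jan 18, 2211: 31 days (December has 31).
Jan 18, 2211 → Jan 19, 2211: 1 days.
Total: 5174 days.

5174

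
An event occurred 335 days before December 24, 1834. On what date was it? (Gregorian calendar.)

January 23, 1834

−24 → Nov 30, 1834 (end of Nov, 30 days; 311 left).
−30 → Oct 31, 1834 (end of Oct, 31 days; 281 left).
−31 → Sep 30, 1834 (end of Sep, 30 days; 250 left).
−30 → Aug 31, 1834 (end of Aug, 31 days; 220 left).
−31 → Jul 31, 1834 (end of Jul, 31 days; 189 left).
−31 → Jun 30, 1834 (end of Jun, 30 days; 158 left).
−30 → May 31, 1834 (end of May, 31 days; 128 left).
−31 → Apr 30, 1834 (end of Apr, 30 days; 97 left).
−30 → Mar 31, 1834 (end of Mar, 31 days; 67 left).
−31 → Feb 28, 1834 (end of Feb, 28 days; 36 left).
−28 → Jan 31, 1834 (end of Jan, 31 days; 8 left).
−8 → Jan 23, 1834.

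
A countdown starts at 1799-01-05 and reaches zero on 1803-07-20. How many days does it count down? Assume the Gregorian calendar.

Jan 5, 1799 → Jan 5, 1800: 365 days.
Jan 5, 1800 → Jan 5, 1801: 365 days.
Jan 5, 1801 → Jan 5, 1802: 365 days.
Jan 5, 1802 → Jan 5, 1803: 365 days.
Jan 5, 1803 → Feb 5, 1803: 31 days (January has 31).
Feb 5, 1803 → Mar 5, 1803: 28 days (February has 28).
Mar 5, 1803 → Apr 5, 1803: 31 days (March has 31).
Apr 5, 1803 → May 5, 1803: 30 days (April has 30).
May 5, 1803 → Jun 5, 1803: 31 days (May has 31).
Jun 5, 1803 → Jul 5, 1803: 30 days (June has 30).
Jul 5, 1803 → Jul 20, 1803: 15 days.
Total: 1656 days.

1656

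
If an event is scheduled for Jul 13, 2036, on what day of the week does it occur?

Sunday

January 1, 2036 is a Tuesday.
Jan 1, 2036 → Feb 1, 2036: 31 days (January has 31).
Feb 1, 2036 → Mar 1, 2036: 29 days (February has 29).
Mar 1, 2036 → Apr 1, 2036: 31 days (March has 31).
Apr 1, 2036 → May 1, 2036: 30 days (April has 30).
May 1, 2036 → Jun 1, 2036: 31 days (May has 31).
Jun 1, 2036 → Jul 1, 2036: 30 days (June has 30).
Jul 1, 2036 → Jul 13, 2036: 12 days.
Total: 194 days.
194 mod 7 = 5, so Tuesday + 5 = Sunday.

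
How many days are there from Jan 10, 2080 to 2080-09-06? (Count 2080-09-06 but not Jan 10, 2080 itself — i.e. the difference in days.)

240

Jan 10, 2080 → Feb 10, 2080: 31 days (January has 31).
Feb 10, 2080 → Mar 10, 2080: 29 days (February has 29).
Mar 10, 2080 → Apr 10, 2080: 31 days (March has 31).
Apr 10, 2080 → May 10, 2080: 30 days (April has 30).
May 10, 2080 → Jun 10, 2080: 31 days (May has 31).
Jun 10, 2080 → Jul 10, 2080: 30 days (June has 30).
Jul 10, 2080 → Aug 10, 2080: 31 days (July has 31).
Aug 10, 2080 → Sep 6, 2080: 27 days.
Total: 240 days.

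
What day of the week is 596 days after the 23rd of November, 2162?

Nov 23, 2162 is a Tuesday.
596 mod 7 = 1, so 596 days after a Tuesday is Tuesday + 1 = Wednesday.

Wednesday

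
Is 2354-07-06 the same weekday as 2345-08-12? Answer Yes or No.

No

From Aug 12, 2345 to Jul 6, 2354 is 3250 days.
3250 mod 7 = 2, so they are different weekdays.
(Aug 12, 2345 is a Sunday; Jul 6, 2354 is a Tuesday.)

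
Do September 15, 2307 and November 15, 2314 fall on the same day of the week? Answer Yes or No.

From Sep 15, 2307 to Nov 15, 2314 is 2618 days.
2618 mod 7 = 0, so they are the same weekday.
(Sep 15, 2307 is a Sunday; Nov 15, 2314 is a Sunday.)

Yes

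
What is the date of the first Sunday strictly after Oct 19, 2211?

October 20, 2211

Oct 19, 2211 is a Saturday.
From Saturday to the next Sunday is 1 day.
Oct 19, 2211 + 1 = Oct 20, 2211.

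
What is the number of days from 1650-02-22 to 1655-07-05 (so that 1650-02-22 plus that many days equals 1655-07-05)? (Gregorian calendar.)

1959

Feb 22, 1650 → Feb 22, 1651: 365 days.
Feb 22, 1651 → Feb 22, 1652: 365 days.
Feb 22, 1652 → Feb 22, 1653: 366 days (Feb 29, 1652 is in that span).
Feb 22, 1653 → Feb 22, 1654: 365 days.
Feb 22, 1654 → Feb 22, 1655: 365 days.
Feb 22, 1655 → Mar 22, 1655: 28 days (February has 28).
Mar 22, 1655 → Apr 22, 1655: 31 days (March has 31).
Apr 22, 1655 → May 22, 1655: 30 days (April has 30).
May 22, 1655 → Jun 22, 1655: 31 days (May has 31).
Jun 22, 1655 → Jul 5, 1655: 13 days.
Total: 1959 days.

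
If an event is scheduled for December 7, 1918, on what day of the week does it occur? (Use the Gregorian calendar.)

Saturday

Doomsday rule: the anchor day for the 1900s is Wednesday. For year 18: 18÷12 = 1 r 6, and 6÷4 = 1, so 1+6+1 = 8.
Wednesday + 8 ≡ Thursday — that's 1918's doomsday.
In December the doomsday date is Dec 12.
Dec 7 is 5 days before Dec 12; 5 mod 7 = 5, so Thursday − 5 = Saturday.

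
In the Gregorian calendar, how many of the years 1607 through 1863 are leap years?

Multiples of 4 in [1607,1863]: 64.
Of those, multiples of 100: 2 (not leap unless ÷400).
Multiples of 400: 0.
Leap years = 64 − 2 + 0 = 62.

62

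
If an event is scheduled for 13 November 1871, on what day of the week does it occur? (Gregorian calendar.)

Monday

Doomsday rule: the anchor day for the 1800s is Friday. For year 71: 71÷12 = 5 r 11, and 11÷4 = 2, so 5+11+2 = 18.
Friday + 18 ≡ Tuesday — that's 1871's doomsday.
In November the doomsday date is Nov 7.
Nov 13 is 6 days after Nov 7; 6 mod 7 = 6, so Tuesday + 6 = Monday.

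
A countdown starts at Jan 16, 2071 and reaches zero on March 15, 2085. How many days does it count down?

Jan 16, 2071 → Jan 16, 2072: 365 days.
Jan 16, 2072 → Jan 16, 2073: 366 days (Feb 29, 2072 is in that span).
Jan 16, 2073 → Jan 16, 2074: 365 days.
Jan 16, 2074 → Jan 16, 2075: 365 days.
Jan 16, 2075 → Jan 16, 2076: 365 days.
Jan 16, 2076 → Jan 16, 2077: 366 days (Feb 29, 2076 is in that span).
Jan 16, 2077 → Jan 16, 2078: 365 days.
Jan 16, 2078 → Jan 16, 2079: 365 days.
Jan 16, 2079 → Jan 16, 2080: 365 days.
Jan 16, 2080 → Jan 16, 2081: 366 days (Feb 29, 2080 is in that span).
Jan 16, 2081 → Jan 16, 2082: 365 days.
Jan 16, 2082 → Jan 16, 2083: 365 days.
Jan 16, 2083 → Jan 16, 2084: 365 days.
Jan 16, 2084 → Jan 16, 2085: 366 days (Feb 29, 2084 is in that span).
Jan 16, 2085 → Feb 16, 2085: 31 days (January has 31).
Feb 16, 2085 → Mar 15, 2085: 27 days.
Total: 5172 days.

5172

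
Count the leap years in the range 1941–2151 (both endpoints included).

Multiples of 4 in [1941,2151]: 52.
Of those, multiples of 100: 2 (not leap unless ÷400).
Multiples of 400: 1.
Leap years = 52 − 2 + 1 = 51.

51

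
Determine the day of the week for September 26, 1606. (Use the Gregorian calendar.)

Doomsday rule: the anchor day for the 1600s is Tuesday. For year 06: 6÷12 = 0 r 6, and 6÷4 = 1, so 0+6+1 = 7.
Tuesday + 7 ≡ Tuesday — that's 1606's doomsday.
In September the doomsday date is Sep 5.
Sep 26 is 21 days after Sep 5; 21 mod 7 = 0, so Tuesday + 0 = Tuesday.

Tuesday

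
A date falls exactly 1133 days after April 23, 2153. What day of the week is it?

Sunday

First find the weekday of Apr 23, 2153. Doomsday rule: the anchor day for the 2100s is Sunday. For year 53: 53÷12 = 4 r 5, and 5÷4 = 1, so 4+5+1 = 10.
Sunday + 10 ≡ Wednesday — that's 2153's doomsday.
In April the doomsday date is Apr 4.
Apr 23 is 19 days after Apr 4; 19 mod 7 = 5, so Wednesday + 5 = Monday.
1133 mod 7 = 6, so 1133 days after a Monday is Monday + 6 = Sunday.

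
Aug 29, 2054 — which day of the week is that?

Doomsday rule: the anchor day for the 2000s is Tuesday. For year 54: 54÷12 = 4 r 6, and 6÷4 = 1, so 4+6+1 = 11.
Tuesday + 11 ≡ Saturday — that's 2054's doomsday.
In August the doomsday date is Aug 8.
Aug 29 is 21 days after Aug 8; 21 mod 7 = 0, so Saturday + 0 = Saturday.

Saturday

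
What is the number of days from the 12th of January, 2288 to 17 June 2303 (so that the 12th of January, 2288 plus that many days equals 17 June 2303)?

Jan 12, 2288 → Jan 12, 2289: 366 days (Feb 29, 2288 is in that span).
Jan 12, 2289 → Jan 12, 2290: 365 days.
Jan 12, 2290 → Jan 12, 2291: 365 days.
Jan 12, 2291 → Jan 12, 2292: 365 days.
Jan 12, 2292 → Jan 12, 2293: 366 days (Feb 29, 2292 is in that span).
Jan 12, 2293 → Jan 12, 2294: 365 days.
Jan 12, 2294 → Jan 12, 2295: 365 days.
Jan 12, 2295 → Jan 12, 2296: 365 days.
Jan 12, 2296 → Jan 12, 2297: 366 days (Feb 29, 2296 is in that span).
Jan 12, 2297 → Jan 12, 2298: 365 days.
Jan 12, 2298 → Jan 12, 2299: 365 days.
Jan 12, 2299 → Jan 12, 2300: 365 days.
Jan 12, 2300 → Jan 12, 2301: 365 days.
Jan 12, 2301 → Jan 12, 2302: 365 days.
Jan 12, 2302 → Jan 12, 2303: 365 days.
Jan 12, 2303 → Feb 12, 2303: 31 days (January has 31).
Feb 12, 2303 → Mar 12, 2303: 28 days (February has 28).
Mar 12, 2303 → Apr 12, 2303: 31 days (March has 31).
Apr 12, 2303 → May 12, 2303: 30 days (April has 30).
May 12, 2303 → Jun 12, 2303: 31 days (May has 31).
Jun 12, 2303 → Jun 17, 2303: 5 days.
Total: 5634 days.

5634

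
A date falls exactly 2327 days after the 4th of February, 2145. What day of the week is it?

Sunday

First find the weekday of Feb 4, 2145. Doomsday rule: the anchor day for the 2100s is Sunday. For year 45: 45÷12 = 3 r 9, and 9÷4 = 2, so 3+9+2 = 14.
Sunday + 14 ≡ Sunday — that's 2145's doomsday.
In February the doomsday date is Feb 28 (2145 is not a leap year).
Feb 4 is 24 days before Feb 28; 24 mod 7 = 3, so Sunday − 3 = Thursday.
2327 mod 7 = 3, so 2327 days after a Thursday is Thursday + 3 = Sunday.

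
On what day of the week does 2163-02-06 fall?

Doomsday rule: the anchor day for the 2100s is Sunday. For year 63: 63÷12 = 5 r 3, and 3÷4 = 0, so 5+3+0 = 8.
Sunday + 8 ≡ Monday — that's 2163's doomsday.
In February the doomsday date is Feb 28 (2163 is not a leap year).
Feb 6 is 22 days before Feb 28; 22 mod 7 = 1, so Monday − 1 = Sunday.

Sunday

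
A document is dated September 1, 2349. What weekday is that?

Doomsday rule: the anchor day for the 2300s is Wednesday. For year 49: 49÷12 = 4 r 1, and 1÷4 = 0, so 4+1+0 = 5.
Wednesday + 5 ≡ Monday — that's 2349's doomsday.
In September the doomsday date is Sep 5.
Sep 1 is 4 days before Sep 5; 4 mod 7 = 4, so Monday − 4 = Thursday.

Thursday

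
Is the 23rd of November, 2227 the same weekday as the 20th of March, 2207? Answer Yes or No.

From Mar 20, 2207 to Nov 23, 2227 is 7553 days.
7553 mod 7 = 0, so they are the same weekday.
(Mar 20, 2207 is a Friday; Nov 23, 2227 is a Friday.)

Yes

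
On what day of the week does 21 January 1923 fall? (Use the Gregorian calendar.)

January 1, 1923 is a Monday.
Jan 1, 1923 → Jan 21, 1923: 20 days.
Total: 20 days.
20 mod 7 = 6, so Monday + 6 = Sunday.

Sunday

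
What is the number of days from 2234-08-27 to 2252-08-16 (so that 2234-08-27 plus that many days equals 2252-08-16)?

Aug 27, 2234 → Aug 27, 2235: 365 days.
Aug 27, 2235 → Aug 27, 2236: 366 days (Feb 29, 2236 is in that span).
Aug 27, 2236 → Aug 27, 2237: 365 days.
Aug 27, 2237 → Aug 27, 2238: 365 days.
Aug 27, 2238 → Aug 27, 2239: 365 days.
Aug 27, 2239 → Aug 27, 2240: 366 days (Feb 29, 2240 is in that span).
Aug 27, 2240 → Aug 27, 2241: 365 days.
Aug 27, 2241 → Aug 27, 2242: 365 days.
Aug 27, 2242 → Aug 27, 2243: 365 days.
Aug 27, 2243 → Aug 27, 2244: 366 days (Feb 29, 2244 is in that span).
Aug 27, 2244 → Aug 27, 2245: 365 days.
Aug 27, 2245 → Aug 27, 2246: 365 days.
Aug 27, 2246 → Aug 27, 2247: 365 days.
Aug 27, 2247 → Aug 27, 2248: 366 days (Feb 29, 2248 is in that span).
Aug 27, 2248 → Aug 27, 2249: 365 days.
Aug 27, 2249 → Aug 27, 2250: 365 days.
Aug 27, 2250 → Aug 27, 2251: 365 days.
Aug 27, 2251 → Sep 27, 2251: 31 days (August has 31).
Sep 27, 2251 → Oct 27, 2251: 30 days (September has 30).
Oct 27, 2251 → Nov 27, 2251: 31 days (October has 31).
Nov 27, 2251 → Dec 27, 2251: 30 days (November has 30).
Dec 27, 2251 → Jan 27, 2252: 31 days (December has 31).
Jan 27, 2252 → Feb 27, 2252: 31 days (January has 31).
Feb 27, 2252 → Mar 27, 2252: 29 days (February has 29).
Mar 27, 2252 → Apr 27, 2252: 31 days (March has 31).
Apr 27, 2252 → May 27, 2252: 30 days (April has 30).
May 27, 2252 → Jun 27, 2252: 31 days (May has 31).
Jun 27, 2252 → Jul 27, 2252: 30 days (June has 30).
Jul 27, 2252 → Aug 16, 2252: 20 days.
Total: 6564 days.

6564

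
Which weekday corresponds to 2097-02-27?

Wednesday

Doomsday rule: the anchor day for the 2000s is Tuesday. For year 97: 97÷12 = 8 r 1, and 1÷4 = 0, so 8+1+0 = 9.
Tuesday + 9 ≡ Thursday — that's 2097's doomsday.
In February the doomsday date is Feb 28 (2097 is not a leap year).
Feb 27 is 1 day before Feb 28; 1 mod 7 = 1, so Thursday − 1 = Wednesday.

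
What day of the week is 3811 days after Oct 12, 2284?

Wednesday

Oct 12, 2284 is a Sunday.
3811 mod 7 = 3, so 3811 days after a Sunday is Sunday + 3 = Wednesday.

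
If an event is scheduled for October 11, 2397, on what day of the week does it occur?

Doomsday rule: the anchor day for the 2300s is Wednesday. For year 97: 97÷12 = 8 r 1, and 1÷4 = 0, so 8+1+0 = 9.
Wednesday + 9 ≡ Friday — that's 2397's doomsday.
In October the doomsday date is Oct 10.
Oct 11 is 1 day after Oct 10; 1 mod 7 = 1, so Friday + 1 = Saturday.

Saturday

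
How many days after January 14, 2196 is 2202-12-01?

Jan 14, 2196 → Jan 14, 2197: 366 days (Feb 29, 2196 is in that span).
Jan 14, 2197 → Jan 14, 2198: 365 days.
Jan 14, 2198 → Jan 14, 2199: 365 days.
Jan 14, 2199 → Jan 14, 2200: 365 days.
Jan 14, 2200 → Jan 14, 2201: 365 days.
Jan 14, 2201 → Jan 14, 2202: 365 days.
Jan 14, 2202 → Feb 14, 2202: 31 days (January has 31).
Feb 14, 2202 → Mar 14, 2202: 28 days (February has 28).
Mar 14, 2202 → Apr 14, 2202: 31 days (March has 31).
Apr 14, 2202 → May 14, 2202: 30 days (April has 30).
May 14, 2202 → Jun 14, 2202: 31 days (May has 31).
Jun 14, 2202 → Jul 14, 2202: 30 days (June has 30).
Jul 14, 2202 → Aug 14, 2202: 31 days (July has 31).
Aug 14, 2202 → Sep 14, 2202: 31 days (August has 31).
Sep 14, 2202 → Oct 14, 2202: 30 days (September has 30).
Oct 14, 2202 → Nov 14, 2202: 31 days (October has 31).
Nov 14, 2202 → Dec 1, 2202: 17 days.
Total: 2512 days.

2512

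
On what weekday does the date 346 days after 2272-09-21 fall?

First find the weekday of Sep 21, 2272. Doomsday rule: the anchor day for the 2200s is Friday. For year 72: 72÷12 = 6 r 0, and 0÷4 = 0, so 6+0+0 = 6.
Friday + 6 ≡ Thursday — that's 2272's doomsday.
In September the doomsday date is Sep 5.
Sep 21 is 16 days after Sep 5; 16 mod 7 = 2, so Thursday + 2 = Saturday.
346 mod 7 = 3, so 346 days after a Saturday is Saturday + 3 = Tuesday.

Tuesday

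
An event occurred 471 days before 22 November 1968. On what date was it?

August 9, 1967

−366 (one year; includes Feb 29, 1968) → Nov 22, 1967 (105 left).
−22 → Oct 31, 1967 (end of Oct, 31 days; 83 left).
−31 → Sep 30, 1967 (end of Sep, 30 days; 52 left).
−30 → Aug 31, 1967 (end of Aug, 31 days; 22 left).
−22 → Aug 9, 1967.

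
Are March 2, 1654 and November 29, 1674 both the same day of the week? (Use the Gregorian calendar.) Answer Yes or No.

From Mar 2, 1654 to Nov 29, 1674 is 7577 days.
7577 mod 7 = 3, so they are different weekdays.
(Mar 2, 1654 is a Monday; Nov 29, 1674 is a Thursday.)

No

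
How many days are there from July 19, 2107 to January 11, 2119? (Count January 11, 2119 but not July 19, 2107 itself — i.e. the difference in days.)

Jul 19, 2107 → Jul 19, 2108: 366 days (Feb 29, 2108 is in that span).
Jul 19, 2108 → Jul 19, 2109: 365 days.
Jul 19, 2109 → Jul 19, 2110: 365 days.
Jul 19, 2110 → Jul 19, 2111: 365 days.
Jul 19, 2111 → Jul 19, 2112: 366 days (Feb 29, 2112 is in that span).
Jul 19, 2112 → Jul 19, 2113: 365 days.
Jul 19, 2113 → Jul 19, 2114: 365 days.
Jul 19, 2114 → Jul 19, 2115: 365 days.
Jul 19, 2115 → Jul 19, 2116: 366 days (Feb 29, 2116 is in that span).
Jul 19, 2116 → Jul 19, 2117: 365 days.
Jul 19, 2117 → Jul 19, 2118: 365 days.
Jul 19, 2118 → Aug 19, 2118: 31 days (July has 31).
Aug 19, 2118 → Sep 19, 2118: 31 days (August has 31).
Sep 19, 2118 → Oct 19, 2118: 30 days (September has 30).
Oct 19, 2118 → Nov 19, 2118: 31 days (October has 31).
Nov 19, 2118 → Dec 19, 2118: 30 days (November has 30).
Dec 19, 2118 → Jan 11, 2119: 23 days.
Total: 4194 days.

4194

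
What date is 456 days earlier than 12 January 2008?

October 13, 2006

−365 (one year) → Jan 12, 2007 (91 left).
−12 → Dec 31, 2006 (end of Dec, 31 days; 79 left).
−31 → Nov 30, 2006 (end of Nov, 30 days; 48 left).
−30 → Oct 31, 2006 (end of Oct, 31 days; 18 left).
−18 → Oct 13, 2006.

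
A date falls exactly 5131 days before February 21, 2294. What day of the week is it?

Wednesday

First find the weekday of Feb 21, 2294. Doomsday rule: the anchor day for the 2200s is Friday. For year 94: 94÷12 = 7 r 10, and 10÷4 = 2, so 7+10+2 = 19.
Friday + 19 ≡ Wednesday — that's 2294's doomsday.
In February the doomsday date is Feb 28 (2294 is not a leap year).
Feb 21 is 7 days before Feb 28; 7 mod 7 = 0, so Wednesday − 0 = Wednesday.
5131 mod 7 = 0, so 5131 days before a Wednesday is Wednesday − 0 = Wednesday.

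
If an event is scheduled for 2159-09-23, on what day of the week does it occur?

Sunday

Doomsday rule: the anchor day for the 2100s is Sunday. For year 59: 59÷12 = 4 r 11, and 11÷4 = 2, so 4+11+2 = 17.
Sunday + 17 ≡ Wednesday — that's 2159's doomsday.
In September the doomsday date is Sep 5.
Sep 23 is 18 days after Sep 5; 18 mod 7 = 4, so Wednesday + 4 = Sunday.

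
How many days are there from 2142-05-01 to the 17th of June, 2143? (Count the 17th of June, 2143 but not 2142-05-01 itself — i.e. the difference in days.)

May 1, 2142 → May 1, 2143: 365 days.
May 1, 2143 → Jun 1, 2143: 31 days (May has 31).
Jun 1, 2143 → Jun 17, 2143: 16 days.
Total: 412 days.

412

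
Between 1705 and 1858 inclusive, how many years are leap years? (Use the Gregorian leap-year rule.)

Multiples of 4 in [1705,1858]: 38.
Of those, multiples of 100: 1 (not leap unless ÷400).
Multiples of 400: 0.
Leap years = 38 − 1 + 0 = 37.

37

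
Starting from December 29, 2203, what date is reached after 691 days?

+366 (one year; includes Feb 29, 2204) → Dec 29, 2204 (325 left).
Dec has 31 days: +3 → Jan 1, 2205 (322 left).
Jan has 31 days: +31 → Feb 1, 2205 (291 left).
Feb has 28 days: +28 → Mar 1, 2205 (263 left).
Mar has 31 days: +31 → Apr 1, 2205 (232 left).
Apr has 30 days: +30 → May 1, 2205 (202 left).
May has 31 days: +31 → Jun 1, 2205 (171 left).
Jun has 30 days: +30 → Jul 1, 2205 (141 left).
Jul has 31 days: +31 → Aug 1, 2205 (110 left).
Aug has 31 days: +31 → Sep 1, 2205 (79 left).
Sep has 30 days: +30 → Oct 1, 2205 (49 left).
Oct has 31 days: +31 → Nov 1, 2205 (18 left).
+18 → Nov 19, 2205.

November 19, 2205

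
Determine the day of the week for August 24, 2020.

January 1, 2020 is a Wednesday.
Jan 1, 2020 → Feb 1, 2020: 31 days (January has 31).
Feb 1, 2020 → Mar 1, 2020: 29 days (February has 29).
Mar 1, 2020 → Apr 1, 2020: 31 days (March has 31).
Apr 1, 2020 → May 1, 2020: 30 days (April has 30).
May 1, 2020 → Jun 1, 2020: 31 days (May has 31).
Jun 1, 2020 → Jul 1, 2020: 30 days (June has 30).
Jul 1, 2020 → Aug 1, 2020: 31 days (July has 31).
Aug 1, 2020 → Aug 24, 2020: 23 days.
Total: 236 days.
236 mod 7 = 5, so Wednesday + 5 = Monday.

Monday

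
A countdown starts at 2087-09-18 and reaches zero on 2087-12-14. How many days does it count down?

Sep 18, 2087 → Oct 18, 2087: 30 days (September has 30).
Oct 18, 2087 → Nov 18, 2087: 31 days (October has 31).
Nov 18, 2087 → Dec 14, 2087: 26 days.
Total: 87 days.

87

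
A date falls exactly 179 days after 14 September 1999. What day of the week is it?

Saturday

First find the weekday of Sep 14, 1999. Doomsday rule: the anchor day for the 1900s is Wednesday. For year 99: 99÷12 = 8 r 3, and 3÷4 = 0, so 8+3+0 = 11.
Wednesday + 11 ≡ Sunday — that's 1999's doomsday.
In September the doomsday date is Sep 5.
Sep 14 is 9 days after Sep 5; 9 mod 7 = 2, so Sunday + 2 = Tuesday.
179 mod 7 = 4, so 179 days after a Tuesday is Tuesday + 4 = Saturday.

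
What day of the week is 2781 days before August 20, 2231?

First find the weekday of Aug 20, 2231. Doomsday rule: the anchor day for the 2200s is Friday. For year 31: 31÷12 = 2 r 7, and 7÷4 = 1, so 2+7+1 = 10.
Friday + 10 ≡ Monday — that's 2231's doomsday.
In August the doomsday date is Aug 8.
Aug 20 is 12 days after Aug 8; 12 mod 7 = 5, so Monday + 5 = Saturday.
2781 mod 7 = 2, so 2781 days before a Saturday is Saturday − 2 = Thursday.

Thursday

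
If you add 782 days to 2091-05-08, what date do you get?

June 28, 2093

+366 (one year; includes Feb 29, 2092) → May 8, 2092 (416 left).
+365 (one year) → May 8, 2093 (51 left).
May has 31 days: +24 → Jun 1, 2093 (27 left).
+27 → Jun 28, 2093.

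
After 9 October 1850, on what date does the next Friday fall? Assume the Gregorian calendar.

Oct 9, 1850 is a Wednesday.
From Wednesday to the next Friday is 2 days.
Oct 9, 1850 + 2 = Oct 11, 1850.

October 11, 1850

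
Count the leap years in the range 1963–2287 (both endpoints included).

79

Multiples of 4 in [1963,2287]: 81.
Of those, multiples of 100: 3 (not leap unless ÷400).
Multiples of 400: 1.
Leap years = 81 − 3 + 1 = 79.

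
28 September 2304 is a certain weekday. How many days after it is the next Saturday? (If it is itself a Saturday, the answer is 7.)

3

Sep 28, 2304 is a Wednesday.
From Wednesday to the next Saturday is 3 days.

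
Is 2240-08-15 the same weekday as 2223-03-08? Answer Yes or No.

From Mar 8, 2223 to Aug 15, 2240 is 6370 days.
6370 mod 7 = 0, so they are the same weekday.
(Mar 8, 2223 is a Saturday; Aug 15, 2240 is a Saturday.)

Yes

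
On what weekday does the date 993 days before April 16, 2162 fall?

Saturday

First find the weekday of Apr 16, 2162. Doomsday rule: the anchor day for the 2100s is Sunday. For year 62: 62÷12 = 5 r 2, and 2÷4 = 0, so 5+2+0 = 7.
Sunday + 7 ≡ Sunday — that's 2162's doomsday.
In April the doomsday date is Apr 4.
Apr 16 is 12 days after Apr 4; 12 mod 7 = 5, so Sunday + 5 = Friday.
993 mod 7 = 6, so 993 days before a Friday is Friday − 6 = Saturday.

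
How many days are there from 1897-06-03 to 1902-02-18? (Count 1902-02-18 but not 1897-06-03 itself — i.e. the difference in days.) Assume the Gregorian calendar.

1720

Jun 3, 1897 → Jun 3, 1898: 365 days.
Jun 3, 1898 → Jun 3, 1899: 365 days.
Jun 3, 1899 → Jun 3, 1900: 365 days.
Jun 3, 1900 → Jun 3, 1901: 365 days.
Jun 3, 1901 → Jul 3, 1901: 30 days (June has 30).
Jul 3, 1901 → Aug 3, 1901: 31 days (July has 31).
Aug 3, 1901 → Sep 3, 1901: 31 days (August has 31).
Sep 3, 1901 → Oct 3, 1901: 30 days (September has 30).
Oct 3, 1901 → Nov 3, 1901: 31 days (October has 31).
Nov 3, 1901 → Dec 3, 1901: 30 days (November has 30).
Dec 3, 1901 → Jan 3, 1902: 31 days (December has 31).
Jan 3, 1902 → Feb 3, 1902: 31 days (January has 31).
Feb 3, 1902 → Feb 18, 1902: 15 days.
Total: 1720 days.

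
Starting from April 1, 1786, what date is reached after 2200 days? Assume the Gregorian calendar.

+365 (one year) → Apr 1, 1787 (1835 left).
+366 (one year; includes Feb 29, 1788) → Apr 1, 1788 (1469 left).
+365 (one year) → Apr 1, 1789 (1104 left).
+365 (one year) → Apr 1, 1790 (739 left).
+365 (one year) → Apr 1, 1791 (374 left).
Apr has 30 days: +30 → May 1, 1791 (344 left).
May has 31 days: +31 → Jun 1, 1791 (313 left).
Jun has 30 days: +30 → Jul 1, 1791 (283 left).
Jul has 31 days: +31 → Aug 1, 1791 (252 left).
Aug has 31 days: +31 → Sep 1, 1791 (221 left).
Sep has 30 days: +30 → Oct 1, 1791 (191 left).
Oct has 31 days: +31 → Nov 1, 1791 (160 left).
Nov has 30 days: +30 → Dec 1, 1791 (130 left).
Dec has 31 days: +31 → Jan 1, 1792 (99 left).
Jan has 31 days: +31 → Feb 1, 1792 (68 left).
Feb has 29 days: +29 → Mar 1, 1792 (39 left).
Mar has 31 days: +31 → Apr 1, 1792 (8 left).
+8 → Apr 9, 1792.

April 9, 1792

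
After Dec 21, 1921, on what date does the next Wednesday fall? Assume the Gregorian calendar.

Dec 21, 1921 is a Wednesday.
From Wednesday to the next Wednesday is 7 days.
Dec 21, 1921 + 7 = Dec 28, 1921.

December 28, 1921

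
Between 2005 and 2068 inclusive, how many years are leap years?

Multiples of 4 in [2005,2068]: 16.
Of those, multiples of 100: 0 (not leap unless ÷400).
Multiples of 400: 0.
Leap years = 16 − 0 + 0 = 16.

16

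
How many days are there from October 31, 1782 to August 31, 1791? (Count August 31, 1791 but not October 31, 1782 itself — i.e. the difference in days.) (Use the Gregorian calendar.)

Oct 31, 1782 → Oct 31, 1783: 365 days.
Oct 31, 1783 → Oct 31, 1784: 366 days (Feb 29, 1784 is in that span).
Oct 31, 1784 → Oct 31, 1785: 365 days.
Oct 31, 1785 → Oct 31, 1786: 365 days.
Oct 31, 1786 → Oct 31, 1787: 365 days.
Oct 31, 1787 → Oct 31, 1788: 366 days (Feb 29, 1788 is in that span).
Oct 31, 1788 → Oct 31, 1789: 365 days.
Oct 31, 1789 → Oct 31, 1790: 365 days.
Oct 31, 1790 → Nov 30, 1790: 30 days (October has 31).
Nov 30, 1790 → Dec 30, 1790: 30 days (November has 30).
Dec 30, 1790 → Jan 30, 1791: 31 days (December has 31).
Jan 30, 1791 → Feb 28, 1791: 29 days (January has 31).
Feb 28, 1791 → Mar 28, 1791: 28 days (February has 28).
Mar 28, 1791 → Apr 28, 1791: 31 days (March has 31).
Apr 28, 1791 → May 28, 1791: 30 days (April has 30).
May 28, 1791 → Jun 28, 1791: 31 days (May has 31).
Jun 28, 1791 → Jul 28, 1791: 30 days (June has 30).
Jul 28, 1791 → Aug 28, 1791: 31 days (July has 31).
Aug 28, 1791 → Aug 31, 1791: 3 days.
Total: 3226 days.

3226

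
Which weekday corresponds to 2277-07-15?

Sunday

Doomsday rule: the anchor day for the 2200s is Friday. For year 77: 77÷12 = 6 r 5, and 5÷4 = 1, so 6+5+1 = 12.
Friday + 12 ≡ Wednesday — that's 2277's doomsday.
In July the doomsday date is Jul 11.
Jul 15 is 4 days after Jul 11; 4 mod 7 = 4, so Wednesday + 4 = Sunday.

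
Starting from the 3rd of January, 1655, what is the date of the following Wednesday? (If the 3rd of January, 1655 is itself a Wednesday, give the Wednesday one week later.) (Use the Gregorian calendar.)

January 6, 1655

Jan 3, 1655 is a Sunday.
From Sunday to the next Wednesday is 3 days.
Jan 3, 1655 + 3 = Jan 6, 1655.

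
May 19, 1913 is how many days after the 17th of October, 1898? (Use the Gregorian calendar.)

5327

Oct 17, 1898 → Oct 17, 1899: 365 days.
Oct 17, 1899 → Oct 17, 1900: 365 days.
Oct 17, 1900 → Oct 17, 1901: 365 days.
Oct 17, 1901 → Oct 17, 1902: 365 days.
Oct 17, 1902 → Oct 17, 1903: 365 days.
Oct 17, 1903 → Oct 17, 1904: 366 days (Feb 29, 1904 is in that span).
Oct 17, 1904 → Oct 17, 1905: 365 days.
Oct 17, 1905 → Oct 17, 1906: 365 days.
Oct 17, 1906 → Oct 17, 1907: 365 days.
Oct 17, 1907 → Oct 17, 1908: 366 days (Feb 29, 1908 is in that span).
Oct 17, 1908 → Oct 17, 1909: 365 days.
Oct 17, 1909 → Oct 17, 1910: 365 days.
Oct 17, 1910 → Oct 17, 1911: 365 days.
Oct 17, 1911 → Oct 17, 1912: 366 days (Feb 29, 1912 is in that span).
Oct 17, 1912 → Nov 17, 1912: 31 days (October has 31).
Nov 17, 1912 → Dec 17, 1912: 30 days (November has 30).
Dec 17, 1912 → Jan 17, 1913: 31 days (December has 31).
Jan 17, 1913 → Feb 17, 1913: 31 days (January has 31).
Feb 17, 1913 → Mar 17, 1913: 28 days (February has 28).
Mar 17, 1913 → Apr 17, 1913: 31 days (March has 31).
Apr 17, 1913 → May 17, 1913: 30 days (April has 30).
May 17, 1913 → May 19, 1913: 2 days.
Total: 5327 days.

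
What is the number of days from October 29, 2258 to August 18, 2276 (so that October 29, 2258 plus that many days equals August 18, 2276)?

6503

Oct 29, 2258 → Oct 29, 2259: 365 days.
Oct 29, 2259 → Oct 29, 2260: 366 days (Feb 29, 2260 is in that span).
Oct 29, 2260 → Oct 29, 2261: 365 days.
Oct 29, 2261 → Oct 29, 2262: 365 days.
Oct 29, 2262 → Oct 29, 2263: 365 days.
Oct 29, 2263 → Oct 29, 2264: 366 days (Feb 29, 2264 is in that span).
Oct 29, 2264 → Oct 29, 2265: 365 days.
Oct 29, 2265 → Oct 29, 2266: 365 days.
Oct 29, 2266 → Oct 29, 2267: 365 days.
Oct 29, 2267 → Oct 29, 2268: 366 days (Feb 29, 2268 is in that span).
Oct 29, 2268 → Oct 29, 2269: 365 days.
Oct 29, 2269 → Oct 29, 2270: 365 days.
Oct 29, 2270 → Oct 29, 2271: 365 days.
Oct 29, 2271 → Oct 29, 2272: 366 days (Feb 29, 2272 is in that span).
Oct 29, 2272 → Oct 29, 2273: 365 days.
Oct 29, 2273 → Oct 29, 2274: 365 days.
Oct 29, 2274 → Oct 29, 2275: 365 days.
Oct 29, 2275 → Nov 29, 2275: 31 days (October has 31).
Nov 29, 2275 → Dec 29, 2275: 30 days (November has 30).
Dec 29, 2275 → Jan 29, 2276: 31 days (December has 31).
Jan 29, 2276 → Feb 29, 2276: 31 days (January has 31).
Feb 29, 2276 → Mar 29, 2276: 29 days (February has 29).
Mar 29, 2276 → Apr 29, 2276: 31 days (March has 31).
Apr 29, 2276 → May 29, 2276: 30 days (April has 30).
May 29, 2276 → Jun 29, 2276: 31 days (May has 31).
Jun 29, 2276 → Jul 29, 2276: 30 days (June has 30).
Jul 29, 2276 → Aug 18, 2276: 20 days.
Total: 6503 days.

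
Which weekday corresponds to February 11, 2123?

Thursday

Doomsday rule: the anchor day for the 2100s is Sunday. For year 23: 23÷12 = 1 r 11, and 11÷4 = 2, so 1+11+2 = 14.
Sunday + 14 ≡ Sunday — that's 2123's doomsday.
In February the doomsday date is Feb 28 (2123 is not a leap year).
Feb 11 is 17 days before Feb 28; 17 mod 7 = 3, so Sunday − 3 = Thursday.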